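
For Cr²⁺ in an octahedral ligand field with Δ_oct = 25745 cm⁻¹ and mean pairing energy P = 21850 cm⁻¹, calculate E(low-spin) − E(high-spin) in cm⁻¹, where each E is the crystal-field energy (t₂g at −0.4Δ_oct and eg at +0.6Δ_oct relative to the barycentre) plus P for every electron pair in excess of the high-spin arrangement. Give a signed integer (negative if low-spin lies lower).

-3895

Cr sits in group 6; removing 2 electrons leaves Cr²⁺ with 6 − 2 = 4 d electrons.
In the high-spin limit (t₂g³ eg¹) the orbital term is -0.6Δ_oct = -15447 cm⁻¹, with no excess pairing.
Low-spin t₂g⁴ eg⁰ gives -1.6Δ_oct = -41192 cm⁻¹, but forming 1 extra pair costs 1P = 21850 cm⁻¹, so E(LS) = -41192 + 21850 = -19342 cm⁻¹.
E(LS) − E(HS) = -19342 − (-15447) = -3895 cm⁻¹.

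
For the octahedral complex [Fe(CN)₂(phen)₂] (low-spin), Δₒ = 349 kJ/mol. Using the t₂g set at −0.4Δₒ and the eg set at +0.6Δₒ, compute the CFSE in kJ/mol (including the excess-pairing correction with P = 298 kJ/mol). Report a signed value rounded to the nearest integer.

-242

Ligand charges: 2×(-1) from CN⁻ and 2×(+0) from phen sum to -2; with overall charge +0, Fe is +2.
Fe is in group 8, so Fe²⁺ is d⁶ (8 − 2 = 6).
Configuration: t₂g⁶ eg⁰.
Orbital CFSE = 6(-0.4) + 0(0.6) = -2.4Δₒ = -2.4 × 349 = -838 kJ/mol.
Relative to high-spin t₂g⁴ eg² (1 paired), the low-spin configuration has 2 additional pairs, contributing +2 × 298 = +596 kJ/mol.
Overall CFSE = -838 + 596 = -242 kJ/mol.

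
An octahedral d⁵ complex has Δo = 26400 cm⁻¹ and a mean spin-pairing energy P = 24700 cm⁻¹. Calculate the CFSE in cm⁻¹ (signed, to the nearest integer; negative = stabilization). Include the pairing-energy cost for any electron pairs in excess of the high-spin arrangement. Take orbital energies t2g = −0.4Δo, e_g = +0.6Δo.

-3400

With Δo > P the complex is low-spin.
That gives t2g^5 e_g^0.
Orbital CFSE = -2.0Δo = -2.0 × 26400 = -52800 cm⁻¹.
Excess pairs vs high-spin: 2 − 0 = 2; pairing cost = +49400 cm⁻¹.
Net CFSE = -52800 + 49400 = -3400 cm⁻¹.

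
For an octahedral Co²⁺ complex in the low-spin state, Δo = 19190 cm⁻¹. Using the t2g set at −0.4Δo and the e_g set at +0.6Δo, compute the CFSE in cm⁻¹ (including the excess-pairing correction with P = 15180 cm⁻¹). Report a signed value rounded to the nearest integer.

Co sits in group 9; removing 2 electrons leaves Co²⁺ with 9 − 2 = 7 d electrons.
The d⁷ electrons fill as t2g^6 e_g^1.
CFSE(orbital) = 6×(-0.4Δo) + 1×(0.6Δo) = -1.8Δo; with Δo = 19190 cm⁻¹ that is -34542 cm⁻¹.
Relative to high-spin t2g^5 e_g^2 (2 paired), the low-spin configuration has 1 additional pair, contributing +1 × 15180 = +15180 cm⁻¹.
Combining: -34542 + 15180 = -19362 cm⁻¹.

-19362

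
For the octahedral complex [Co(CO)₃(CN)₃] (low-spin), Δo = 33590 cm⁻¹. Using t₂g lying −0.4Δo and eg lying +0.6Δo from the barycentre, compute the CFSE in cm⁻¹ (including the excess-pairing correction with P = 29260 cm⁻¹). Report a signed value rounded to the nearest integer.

Ligand charges: 3×(+0) from CO and 3×(-1) from CN⁻ sum to -3; with overall charge +0, Co is +3.
Co is in group 9, so Co³⁺ is d⁶ (9 − 3 = 6).
Electron filling gives t₂g⁶ eg⁰.
CFSE(orbital) = 6×(-0.4Δo) + 0×(0.6Δo) = -2.4Δo; with Δo = 33590 cm⁻¹ that is -80616 cm⁻¹.
Pairing penalty: 3 pairs vs 1 in the high-spin reference → 2 extra × P = 58520 cm⁻¹.
Net CFSE = -80616 + 58520 = -22096 cm⁻¹.

-22096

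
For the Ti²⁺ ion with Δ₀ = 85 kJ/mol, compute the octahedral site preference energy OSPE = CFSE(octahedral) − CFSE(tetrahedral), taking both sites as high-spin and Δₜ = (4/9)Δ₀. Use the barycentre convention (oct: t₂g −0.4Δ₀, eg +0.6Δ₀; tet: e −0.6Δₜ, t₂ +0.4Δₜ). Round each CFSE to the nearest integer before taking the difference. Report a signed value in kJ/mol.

-23

Ti is in group 4, so Ti²⁺ is d² (4 − 2 = 2).
Octahedral (high-spin): t2g^2 e_g^0, CFSE = 2(−0.4) + 0(+0.6) = -0.8Δ₀ = -0.8 × 85 = -68 kJ/mol.
Tetrahedral e^2 t2^0 gives -1.2Δₜ = -1.2 × (4/9) × 85 = -45 kJ/mol.
OSPE = CFSE(oct) − CFSE(tet) = -68 − (-45) = -23 kJ/mol.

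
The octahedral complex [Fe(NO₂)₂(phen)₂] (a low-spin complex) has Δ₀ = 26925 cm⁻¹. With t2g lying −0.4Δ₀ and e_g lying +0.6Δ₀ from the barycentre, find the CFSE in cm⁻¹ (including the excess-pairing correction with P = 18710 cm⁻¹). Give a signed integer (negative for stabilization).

-27200

Ligand charges: 2×(-1) from NO₂⁻ and 2×(+0) from phen sum to -2; with overall charge +0, Fe is +2.
Group 8 minus oxidation state +2 gives a d⁶ configuration for Fe²⁺.
Configuration: t2g^6 e_g^0.
The orbital stabilization is -2.4Δ₀ = -2.4 × 26925 = -64620 cm⁻¹.
Pairing penalty: 3 pairs vs 1 in the high-spin reference → 2 extra × P = 37420 cm⁻¹.
Overall CFSE = -64620 + 37420 = -27200 cm⁻¹.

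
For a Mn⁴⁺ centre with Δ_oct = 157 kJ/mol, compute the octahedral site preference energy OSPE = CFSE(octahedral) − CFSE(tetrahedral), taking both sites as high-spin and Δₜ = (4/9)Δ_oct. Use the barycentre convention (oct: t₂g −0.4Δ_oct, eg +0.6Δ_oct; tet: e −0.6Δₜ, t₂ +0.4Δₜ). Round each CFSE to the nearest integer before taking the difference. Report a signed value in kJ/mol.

Mn⁴⁺: group 7, so d-count = 7 − 4 = 3.
Octahedral (high-spin): t2g^3 e_g^0, CFSE = 3(−0.4) + 0(+0.6) = -1.2Δ_oct = -1.2 × 157 = -188 kJ/mol.
Tetrahedral e^2 t2^1 gives -0.8Δₜ = -0.8 × (4/9) × 157 = -56 kJ/mol.
OSPE = -188 − (-56) = -132 kJ/mol.

-132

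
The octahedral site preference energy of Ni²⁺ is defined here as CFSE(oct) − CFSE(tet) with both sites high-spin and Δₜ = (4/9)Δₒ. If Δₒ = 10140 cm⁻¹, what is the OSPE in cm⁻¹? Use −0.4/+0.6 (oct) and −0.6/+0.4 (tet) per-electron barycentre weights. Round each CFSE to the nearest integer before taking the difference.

-8563

Group 10 minus oxidation state +2 gives a d⁸ configuration for Ni²⁺.
Octahedral (high-spin): t2g^6 e_g^2, CFSE = 6(−0.4) + 2(+0.6) = -1.2Δₒ = -1.2 × 10140 = -12168 cm⁻¹.
Tetrahedral: e^4 t2^4, CFSE = 4(−0.6) + 4(+0.4) = -0.8Δₜ = -0.8 × (4/9) × 10140 = -3605 cm⁻¹.
Subtracting, OSPE = -12168 − (-3605) = -8563 cm⁻¹.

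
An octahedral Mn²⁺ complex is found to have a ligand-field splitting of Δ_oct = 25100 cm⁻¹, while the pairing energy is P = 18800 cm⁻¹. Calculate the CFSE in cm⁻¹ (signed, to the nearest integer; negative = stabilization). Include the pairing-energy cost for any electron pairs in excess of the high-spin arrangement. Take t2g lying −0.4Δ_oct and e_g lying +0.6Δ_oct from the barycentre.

-12600

Mn²⁺: group 7, so d-count = 7 − 2 = 5.
Here Δ_oct > P (25100 > 18800), so the low-spin state is favoured.
That gives t2g^5 e_g^0.
Orbital CFSE = -2.0Δ_oct = -2.0 × 25100 = -50200 cm⁻¹.
Excess pairs vs high-spin: 2 − 0 = 2; pairing cost = +37600 cm⁻¹.
Net CFSE = -50200 + 37600 = -12600 cm⁻¹.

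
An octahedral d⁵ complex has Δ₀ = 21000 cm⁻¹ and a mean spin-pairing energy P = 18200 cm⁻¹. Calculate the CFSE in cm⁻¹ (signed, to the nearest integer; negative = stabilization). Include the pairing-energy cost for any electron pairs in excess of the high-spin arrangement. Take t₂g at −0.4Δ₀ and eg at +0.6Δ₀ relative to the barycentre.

-5600

Here Δ₀ > P (21000 > 18200), so the low-spin state is favoured.
Configuration: t₂g⁵ eg⁰.
Orbital CFSE = -2.0Δ₀ = -2.0 × 21000 = -42000 cm⁻¹.
Excess pairs vs high-spin: 2 − 0 = 2; pairing cost = +36400 cm⁻¹.
Net CFSE = -42000 + 36400 = -5600 cm⁻¹.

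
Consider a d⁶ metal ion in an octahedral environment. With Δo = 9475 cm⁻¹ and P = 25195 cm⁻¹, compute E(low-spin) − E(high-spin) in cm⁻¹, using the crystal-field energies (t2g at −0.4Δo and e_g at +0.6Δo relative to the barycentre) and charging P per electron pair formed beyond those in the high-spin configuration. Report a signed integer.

31440

High-spin d⁶ fills as t2g^4 e_g^2 with CFSE 4(−0.4) + 2(+0.6) = -0.4Δo = -3790 cm⁻¹.
Low-spin t2g^6 e_g^0 gives -2.4Δo = -22740 cm⁻¹, but forming 2 extra pairs costs 2P = 50390 cm⁻¹, so E(LS) = -22740 + 50390 = 27650 cm⁻¹.
E(LS) − E(HS) = 27650 − (-3790) = 31440 cm⁻¹.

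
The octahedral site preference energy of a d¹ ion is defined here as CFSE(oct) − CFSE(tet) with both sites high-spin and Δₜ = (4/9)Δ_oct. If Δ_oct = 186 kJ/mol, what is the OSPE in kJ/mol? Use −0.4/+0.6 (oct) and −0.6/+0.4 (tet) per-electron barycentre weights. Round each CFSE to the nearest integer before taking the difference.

Octahedral (high-spin): t₂g¹ eg⁰, CFSE = 1(−0.4) + 0(+0.6) = -0.4Δ_oct = -0.4 × 186 = -74 kJ/mol.
In a tetrahedral site the filling is e¹ t₂⁰: CFSE(tet) = -0.6Δₜ = -0.6 × (4/9)(186) = -50 kJ/mol.
OSPE = -74 − (-50) = -24 kJ/mol.

-24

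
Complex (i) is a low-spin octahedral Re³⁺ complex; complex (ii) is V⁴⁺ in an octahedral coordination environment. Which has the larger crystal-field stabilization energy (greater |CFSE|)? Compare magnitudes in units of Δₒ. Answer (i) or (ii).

(i)

(i): Re sits in group 7; removing 3 electrons leaves Re³⁺ with 7 − 3 = 4 d electrons; t₂g⁴ eg⁰, CFSE = -1.6Δₒ.
(ii): Group 5 minus oxidation state +4 gives a d¹ configuration for V⁴⁺; For octahedral d¹ the high- and low-spin configurations coincide; t₂g¹ eg⁰, CFSE = -0.4Δₒ.
So (i) has the larger |CFSE|.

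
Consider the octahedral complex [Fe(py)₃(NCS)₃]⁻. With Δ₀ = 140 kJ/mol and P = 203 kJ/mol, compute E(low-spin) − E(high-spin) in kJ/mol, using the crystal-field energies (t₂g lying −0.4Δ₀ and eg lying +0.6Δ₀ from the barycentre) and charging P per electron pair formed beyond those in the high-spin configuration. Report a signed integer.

Ligand charges: 3×(+0) from py and 3×(-1) from NCS⁻ sum to -3; with overall charge -1, Fe is +2.
Group 8 minus oxidation state +2 gives a d⁶ configuration for Fe²⁺.
High-spin d⁶ fills as t₂g⁴ eg² with CFSE 4(−0.4) + 2(+0.6) = -0.4Δ₀ = -56 kJ/mol.
Low-spin: t₂g⁶ eg⁰, orbital CFSE = -2.4Δ₀ = -336 kJ/mol; plus 2 excess pairs × P = +406 kJ/mol; total 70 kJ/mol.
The difference is 70 − (-56) = 126 kJ/mol, so high-spin lies lower.

126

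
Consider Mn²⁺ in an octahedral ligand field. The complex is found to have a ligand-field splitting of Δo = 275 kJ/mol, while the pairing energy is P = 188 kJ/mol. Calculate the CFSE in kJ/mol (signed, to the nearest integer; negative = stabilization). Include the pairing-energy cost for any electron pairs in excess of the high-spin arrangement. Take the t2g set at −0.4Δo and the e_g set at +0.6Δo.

-174

Mn²⁺: group 7, so d-count = 7 − 2 = 5.
Here Δo > P (275 > 188), so the low-spin state is favoured.
That gives t2g^5 e_g^0.
Orbital CFSE = -2.0Δo = -2.0 × 275 = -550 kJ/mol.
Excess pairs vs high-spin: 2 − 0 = 2; pairing cost = +376 kJ/mol.
Net CFSE = -550 + 376 = -174 kJ/mol.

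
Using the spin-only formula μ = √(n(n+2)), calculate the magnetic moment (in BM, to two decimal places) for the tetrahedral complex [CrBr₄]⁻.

Each Br⁻ contributes -1; 4 × (-1) = -4. With overall charge -1, Cr is in the +3 oxidation state.
Cr sits in group 6; removing 3 electrons leaves Cr³⁺ with 6 − 3 = 3 d electrons.
With tetrahedral geometry the complex is necessarily high-spin.
Configuration: e² t₂¹ → 3 unpaired electrons.
μ(spin-only) = √[3(3+2)] = √15 ≈ 3.87 BM.

3.87 BM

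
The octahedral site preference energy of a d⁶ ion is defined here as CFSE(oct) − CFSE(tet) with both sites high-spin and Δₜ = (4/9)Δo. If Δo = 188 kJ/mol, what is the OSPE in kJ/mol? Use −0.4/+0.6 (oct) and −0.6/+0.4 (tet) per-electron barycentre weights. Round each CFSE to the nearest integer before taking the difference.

In an octahedral site d⁶ (HS) is t₂g⁴ eg², giving CFSE(oct) = -0.4Δo = -75 kJ/mol.
Tetrahedral e³ t₂³ gives -0.6Δₜ = -0.6 × (4/9) × 188 = -50 kJ/mol.
OSPE = -75 − (-50) = -25 kJ/mol.

-25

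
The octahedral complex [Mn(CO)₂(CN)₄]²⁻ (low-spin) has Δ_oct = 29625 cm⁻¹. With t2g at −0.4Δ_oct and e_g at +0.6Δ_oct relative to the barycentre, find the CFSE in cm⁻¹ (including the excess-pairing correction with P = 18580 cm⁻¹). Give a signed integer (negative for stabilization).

-22090

Ligand charges: 2×(+0) from CO and 4×(-1) from CN⁻ sum to -4; with overall charge -2, Mn is +2.
Group 7 minus oxidation state +2 gives a d⁵ configuration for Mn²⁺.
The d⁵ electrons fill as t2g^5 e_g^0.
CFSE(orbital) = 5×(-0.4Δ_oct) + 0×(0.6Δ_oct) = -2.0Δ_oct; with Δ_oct = 29625 cm⁻¹ that is -59250 cm⁻¹.
High-spin d⁵ would be t2g^3 e_g^2 with 0 pairs; low-spin has 2, so 2 excess pairs cost +2P = +37160 cm⁻¹.
Net CFSE = -59250 + 37160 = -22090 cm⁻¹.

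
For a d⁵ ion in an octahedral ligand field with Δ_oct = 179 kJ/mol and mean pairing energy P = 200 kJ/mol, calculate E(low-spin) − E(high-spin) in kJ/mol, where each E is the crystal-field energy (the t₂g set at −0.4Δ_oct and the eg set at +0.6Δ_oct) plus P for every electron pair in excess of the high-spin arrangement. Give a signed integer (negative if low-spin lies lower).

High-spin d⁵ fills as t₂g³ eg² with CFSE 3(−0.4) + 2(+0.6) = 0.0Δ_oct = 0 kJ/mol.
Low-spin t₂g⁵ eg⁰ gives -2.0Δ_oct = -358 kJ/mol, but forming 2 extra pairs costs 2P = 400 kJ/mol, so E(LS) = -358 + 400 = 42 kJ/mol.
Thus E(LS) − E(HS) = 42 kJ/mol.

42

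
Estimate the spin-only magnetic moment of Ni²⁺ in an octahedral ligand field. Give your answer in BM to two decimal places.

Ni²⁺: group 10, so d-count = 10 − 2 = 8.
For octahedral d⁸ the high- and low-spin configurations coincide.
Configuration: t₂g⁶ eg² → 2 unpaired electrons.
μ(spin-only) = √[2(2+2)] = √8 ≈ 2.83 BM.

2.83 BM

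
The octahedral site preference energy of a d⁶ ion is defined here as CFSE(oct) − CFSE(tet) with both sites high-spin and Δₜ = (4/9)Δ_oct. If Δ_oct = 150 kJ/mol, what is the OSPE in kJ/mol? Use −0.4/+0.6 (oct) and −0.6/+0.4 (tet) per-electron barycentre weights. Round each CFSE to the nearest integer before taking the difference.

-20

In an octahedral site d⁶ (HS) is t2g^4 e_g^2, giving CFSE(oct) = -0.4Δ_oct = -60 kJ/mol.
Tetrahedral: e^3 t2^3, CFSE = 3(−0.6) + 3(+0.4) = -0.6Δₜ = -0.6 × (4/9) × 150 = -40 kJ/mol.
OSPE = CFSE(oct) − CFSE(tet) = -60 − (-40) = -20 kJ/mol.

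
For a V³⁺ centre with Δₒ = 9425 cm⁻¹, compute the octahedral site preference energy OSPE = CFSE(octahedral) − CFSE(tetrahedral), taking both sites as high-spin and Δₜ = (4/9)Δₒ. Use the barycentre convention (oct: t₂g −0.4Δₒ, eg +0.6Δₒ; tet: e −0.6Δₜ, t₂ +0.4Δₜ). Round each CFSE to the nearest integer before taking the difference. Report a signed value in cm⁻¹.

Group 5 minus oxidation state +3 gives a d² configuration for V³⁺.
Octahedral (high-spin): t₂g² eg⁰, CFSE = 2(−0.4) + 0(+0.6) = -0.8Δₒ = -0.8 × 9425 = -7540 cm⁻¹.
Tetrahedral: e² t₂⁰, CFSE = 2(−0.6) + 0(+0.4) = -1.2Δₜ = -1.2 × (4/9) × 9425 = -5027 cm⁻¹.
OSPE = CFSE(oct) − CFSE(tet) = -7540 − (-5027) = -2513 cm⁻¹.

-2513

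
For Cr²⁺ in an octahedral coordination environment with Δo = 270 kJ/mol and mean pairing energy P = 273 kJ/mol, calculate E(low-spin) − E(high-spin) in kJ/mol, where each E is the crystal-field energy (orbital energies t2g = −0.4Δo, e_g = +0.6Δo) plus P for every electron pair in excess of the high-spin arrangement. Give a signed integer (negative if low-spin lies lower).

3

Cr sits in group 6; removing 2 electrons leaves Cr²⁺ with 6 − 2 = 4 d electrons.
High-spin d⁴ fills as t2g^3 e_g^1 with CFSE 3(−0.4) + 1(+0.6) = -0.6Δo = -162 kJ/mol.
Low-spin: t2g^4 e_g^0, orbital CFSE = -1.6Δo = -432 kJ/mol; plus 1 excess pair × P = +273 kJ/mol; total -159 kJ/mol.
The difference is -159 − (-162) = 3 kJ/mol, so high-spin lies lower.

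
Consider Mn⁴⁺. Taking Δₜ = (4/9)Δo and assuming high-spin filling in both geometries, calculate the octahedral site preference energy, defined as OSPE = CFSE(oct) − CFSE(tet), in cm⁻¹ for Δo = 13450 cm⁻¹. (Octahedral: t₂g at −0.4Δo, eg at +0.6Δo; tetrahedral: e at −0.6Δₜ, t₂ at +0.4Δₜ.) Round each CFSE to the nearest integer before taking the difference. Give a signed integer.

Mn is in group 7, so Mn⁴⁺ is d³ (7 − 4 = 3).
Octahedral (high-spin): t2g^3 e_g^0, CFSE = 3(−0.4) + 0(+0.6) = -1.2Δo = -1.2 × 13450 = -16140 cm⁻¹.
In a tetrahedral site the filling is e^2 t2^1: CFSE(tet) = -0.8Δₜ = -0.8 × (4/9)(13450) = -4782 cm⁻¹.
OSPE = CFSE(oct) − CFSE(tet) = -16140 − (-4782) = -11358 cm⁻¹.

-11358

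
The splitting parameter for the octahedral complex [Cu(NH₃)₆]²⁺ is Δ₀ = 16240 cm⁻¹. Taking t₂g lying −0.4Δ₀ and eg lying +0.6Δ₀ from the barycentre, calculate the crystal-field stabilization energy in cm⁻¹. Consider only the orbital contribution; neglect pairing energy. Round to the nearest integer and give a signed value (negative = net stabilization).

NH₃ is neutral, so the +2 overall charge sits on Cu: oxidation state +2.
Cu is in group 11, so Cu²⁺ is d⁹ (11 − 2 = 9).
The d⁹ electrons fill as t₂g⁶ eg³.
The orbital stabilization is -0.6Δ₀ = -0.6 × 16240 = -9744 cm⁻¹.

-9744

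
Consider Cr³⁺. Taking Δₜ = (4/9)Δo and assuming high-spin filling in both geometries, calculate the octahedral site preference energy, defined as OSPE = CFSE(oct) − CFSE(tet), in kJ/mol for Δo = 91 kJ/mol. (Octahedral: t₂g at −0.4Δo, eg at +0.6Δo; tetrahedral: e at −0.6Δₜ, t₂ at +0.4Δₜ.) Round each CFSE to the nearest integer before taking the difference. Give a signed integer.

-77

Cr³⁺: group 6, so d-count = 6 − 3 = 3.
Octahedral high-spin t₂g³ eg⁰: CFSE = -1.2 × 91 = -109 kJ/mol.
Tetrahedral: e² t₂¹, CFSE = 2(−0.6) + 1(+0.4) = -0.8Δₜ = -0.8 × (4/9) × 91 = -32 kJ/mol.
Subtracting, OSPE = -109 − (-32) = -77 kJ/mol.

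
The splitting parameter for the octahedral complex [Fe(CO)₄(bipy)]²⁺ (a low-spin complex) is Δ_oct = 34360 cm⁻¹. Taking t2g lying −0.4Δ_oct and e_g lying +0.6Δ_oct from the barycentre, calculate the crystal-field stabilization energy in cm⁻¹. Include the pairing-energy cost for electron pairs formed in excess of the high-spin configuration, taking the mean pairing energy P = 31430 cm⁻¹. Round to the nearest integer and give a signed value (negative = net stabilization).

-19604

Ligand charges: 4×(+0) from CO and 1×(+0) from bipy sum to +0; with overall charge +2, Fe is +2.
Fe sits in group 8; removing 2 electrons leaves Fe²⁺ with 8 − 2 = 6 d electrons.
The d⁶ electrons fill as t2g^6 e_g^0.
The orbital stabilization is -2.4Δ_oct = -2.4 × 34360 = -82464 cm⁻¹.
Relative to high-spin t2g^4 e_g^2 (1 paired), the low-spin configuration has 2 additional pairs, contributing +2 × 31430 = +62860 cm⁻¹.
Net CFSE = -82464 + 62860 = -19604 cm⁻¹.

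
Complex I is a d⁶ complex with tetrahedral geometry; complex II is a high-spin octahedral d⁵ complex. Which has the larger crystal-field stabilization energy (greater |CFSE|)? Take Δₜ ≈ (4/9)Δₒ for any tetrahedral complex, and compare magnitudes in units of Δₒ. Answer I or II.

I: With tetrahedral geometry the complex is necessarily high-spin; e^3 t2^3, CFSE = -0.6Δₜ ≈ -0.27Δₒ.
II: t₂g³ eg², CFSE = 0.0Δₒ.
So I has the larger |CFSE|.

I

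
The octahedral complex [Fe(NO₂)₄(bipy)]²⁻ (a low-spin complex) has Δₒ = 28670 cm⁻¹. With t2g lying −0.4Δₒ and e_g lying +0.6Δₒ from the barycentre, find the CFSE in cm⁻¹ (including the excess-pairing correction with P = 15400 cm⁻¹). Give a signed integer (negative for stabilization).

-38008

Ligand charges: 4×(-1) from NO₂⁻ and 1×(+0) from bipy sum to -4; with overall charge -2, Fe is +2.
Fe sits in group 8; removing 2 electrons leaves Fe²⁺ with 8 − 2 = 6 d electrons.
Electron filling gives t2g^6 e_g^0.
The orbital stabilization is -2.4Δₒ = -2.4 × 28670 = -68808 cm⁻¹.
Pairing penalty: 3 pairs vs 1 in the high-spin reference → 2 extra × P = 30800 cm⁻¹.
Overall CFSE = -68808 + 30800 = -38008 cm⁻¹.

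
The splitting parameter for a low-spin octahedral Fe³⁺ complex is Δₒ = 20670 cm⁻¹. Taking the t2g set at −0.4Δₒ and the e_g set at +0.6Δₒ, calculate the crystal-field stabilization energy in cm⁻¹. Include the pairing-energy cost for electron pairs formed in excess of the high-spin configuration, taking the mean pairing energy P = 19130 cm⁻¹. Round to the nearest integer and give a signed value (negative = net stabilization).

-3080

Group 8 minus oxidation state +3 gives a d⁵ configuration for Fe³⁺.
Electron filling gives t2g^5 e_g^0.
CFSE(orbital) = 5×(-0.4Δₒ) + 0×(0.6Δₒ) = -2.0Δₒ; with Δₒ = 20670 cm⁻¹ that is -41340 cm⁻¹.
Pairing penalty: 2 pairs vs 0 in the high-spin reference → 2 extra × P = 38260 cm⁻¹.
Net CFSE = -41340 + 38260 = -3080 cm⁻¹.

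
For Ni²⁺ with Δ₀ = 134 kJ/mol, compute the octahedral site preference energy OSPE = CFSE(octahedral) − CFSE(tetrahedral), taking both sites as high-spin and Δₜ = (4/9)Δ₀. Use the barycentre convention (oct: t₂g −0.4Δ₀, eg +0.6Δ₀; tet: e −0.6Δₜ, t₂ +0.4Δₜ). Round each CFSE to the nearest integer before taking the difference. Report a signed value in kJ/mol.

Ni sits in group 10; removing 2 electrons leaves Ni²⁺ with 10 − 2 = 8 d electrons.
In an octahedral site d⁸ (HS) is t₂g⁶ eg², giving CFSE(oct) = -1.2Δ₀ = -161 kJ/mol.
In a tetrahedral site the filling is e⁴ t₂⁴: CFSE(tet) = -0.8Δₜ = -0.8 × (4/9)(134) = -48 kJ/mol.
OSPE = -161 − (-48) = -113 kJ/mol.

-113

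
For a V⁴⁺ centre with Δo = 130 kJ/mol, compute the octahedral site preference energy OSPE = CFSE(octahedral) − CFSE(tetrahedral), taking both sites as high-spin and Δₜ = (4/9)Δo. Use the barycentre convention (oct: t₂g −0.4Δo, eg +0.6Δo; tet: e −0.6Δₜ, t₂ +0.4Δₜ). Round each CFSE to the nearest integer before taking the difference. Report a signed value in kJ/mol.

V⁴⁺: group 5, so d-count = 5 − 4 = 1.
Octahedral (high-spin): t₂g¹ eg⁰, CFSE = 1(−0.4) + 0(+0.6) = -0.4Δo = -0.4 × 130 = -52 kJ/mol.
In a tetrahedral site the filling is e¹ t₂⁰: CFSE(tet) = -0.6Δₜ = -0.6 × (4/9)(130) = -35 kJ/mol.
OSPE = -52 − (-35) = -17 kJ/mol.

-17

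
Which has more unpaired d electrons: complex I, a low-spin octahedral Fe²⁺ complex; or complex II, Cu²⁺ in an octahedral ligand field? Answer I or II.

II

I: Group 8 minus oxidation state +2 gives a d⁶ configuration for Fe²⁺; t₂g⁶ eg⁰ → 0 unpaired.
II: Cu sits in group 11; removing 2 electrons leaves Cu²⁺ with 11 − 2 = 9 d electrons; t2g^6 e_g^3 → 1 unpaired.
So II has more unpaired electrons.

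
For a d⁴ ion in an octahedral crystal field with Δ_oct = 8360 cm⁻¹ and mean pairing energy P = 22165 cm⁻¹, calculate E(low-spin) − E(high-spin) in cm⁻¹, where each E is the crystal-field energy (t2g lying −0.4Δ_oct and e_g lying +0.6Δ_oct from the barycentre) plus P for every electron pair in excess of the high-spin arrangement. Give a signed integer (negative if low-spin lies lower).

13805

High-spin: t2g^3 e_g^1, CFSE = -0.6Δ_oct = -5016 cm⁻¹.
For low-spin the configuration is t2g^4 e_g^0: orbital energy -1.6 × 8360 = -13376 cm⁻¹, and 1 additional pair relative to high-spin adds 22165 cm⁻¹, giving 8789 cm⁻¹.
E(LS) − E(HS) = 8789 − (-5016) = 13805 cm⁻¹.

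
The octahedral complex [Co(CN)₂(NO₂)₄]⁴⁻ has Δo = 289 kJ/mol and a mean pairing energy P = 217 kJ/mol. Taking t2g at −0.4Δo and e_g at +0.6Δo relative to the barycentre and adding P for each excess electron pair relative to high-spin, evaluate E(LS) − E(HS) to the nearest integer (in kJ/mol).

-72

Ligand charges: 2×(-1) from CN⁻ and 4×(-1) from NO₂⁻ sum to -6; with overall charge -4, Co is +2.
Co is in group 9, so Co²⁺ is d⁷ (9 − 2 = 7).
High-spin: t2g^5 e_g^2, CFSE = -0.8Δo = -231 kJ/mol.
For low-spin the configuration is t2g^6 e_g^1: orbital energy -1.8 × 289 = -520 kJ/mol, and 1 additional pair relative to high-spin adds 217 kJ/mol, giving -303 kJ/mol.
Thus E(LS) − E(HS) = -72 kJ/mol.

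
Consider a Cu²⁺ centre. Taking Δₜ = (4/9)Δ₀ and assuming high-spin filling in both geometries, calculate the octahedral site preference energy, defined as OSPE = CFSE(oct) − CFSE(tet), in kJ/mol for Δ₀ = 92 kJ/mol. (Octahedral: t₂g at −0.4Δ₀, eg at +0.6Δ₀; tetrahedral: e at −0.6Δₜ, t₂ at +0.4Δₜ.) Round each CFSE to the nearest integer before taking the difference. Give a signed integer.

-39

Cu is in group 11, so Cu²⁺ is d⁹ (11 − 2 = 9).
Octahedral high-spin t₂g⁶ eg³: CFSE = -0.6 × 92 = -55 kJ/mol.
Tetrahedral e⁴ t₂⁵ gives -0.4Δₜ = -0.4 × (4/9) × 92 = -16 kJ/mol.
Subtracting, OSPE = -55 − (-16) = -39 kJ/mol.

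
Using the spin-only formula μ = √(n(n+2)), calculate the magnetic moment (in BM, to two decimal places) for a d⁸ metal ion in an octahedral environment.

2.83 BM

Configuration: t2g^6 e_g^2 → 2 unpaired electrons.
μ(spin-only) = √[2(2+2)] = √8 ≈ 2.83 BM.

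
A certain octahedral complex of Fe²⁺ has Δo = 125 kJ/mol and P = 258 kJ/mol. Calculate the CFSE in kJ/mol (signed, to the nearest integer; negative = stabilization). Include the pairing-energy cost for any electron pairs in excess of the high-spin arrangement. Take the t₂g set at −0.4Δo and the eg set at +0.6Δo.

-50

Fe²⁺: group 8, so d-count = 8 − 2 = 6.
Δo < P, so pairing is avoided: the ground state is high-spin.
Filling d⁶ accordingly: t₂g⁴ eg².
Orbital CFSE = -0.4Δo = -0.4 × 125 = -50 kJ/mol.
High-spin has no excess pairs, so no pairing correction applies.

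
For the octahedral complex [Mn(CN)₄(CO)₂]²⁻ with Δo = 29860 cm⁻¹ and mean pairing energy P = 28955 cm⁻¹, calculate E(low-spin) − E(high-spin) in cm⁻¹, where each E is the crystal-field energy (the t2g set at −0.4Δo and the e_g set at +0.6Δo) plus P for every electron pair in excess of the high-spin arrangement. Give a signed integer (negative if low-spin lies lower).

Ligand charges: 4×(-1) from CN⁻ and 2×(+0) from CO sum to -4; with overall charge -2, Mn is +2.
Mn²⁺: group 7, so d-count = 7 − 2 = 5.
High-spin: t2g^3 e_g^2, CFSE = 0.0Δo = 0 cm⁻¹.
Low-spin t2g^5 e_g^0 gives -2.0Δo = -59720 cm⁻¹, but forming 2 extra pairs costs 2P = 57910 cm⁻¹, so E(LS) = -59720 + 57910 = -1810 cm⁻¹.
Thus E(LS) − E(HS) = -1810 cm⁻¹.

-1810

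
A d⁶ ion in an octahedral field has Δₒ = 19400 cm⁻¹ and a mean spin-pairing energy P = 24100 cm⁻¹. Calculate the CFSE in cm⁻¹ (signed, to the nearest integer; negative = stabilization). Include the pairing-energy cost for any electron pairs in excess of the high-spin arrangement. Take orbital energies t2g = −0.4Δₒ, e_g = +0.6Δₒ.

Here Δₒ < P (19400 < 24100), so the high-spin state is favoured.
Configuration: t2g^4 e_g^2.
Orbital CFSE = -0.4Δₒ = -0.4 × 19400 = -7760 cm⁻¹.
High-spin has no excess pairs, so no pairing correction applies.

-7760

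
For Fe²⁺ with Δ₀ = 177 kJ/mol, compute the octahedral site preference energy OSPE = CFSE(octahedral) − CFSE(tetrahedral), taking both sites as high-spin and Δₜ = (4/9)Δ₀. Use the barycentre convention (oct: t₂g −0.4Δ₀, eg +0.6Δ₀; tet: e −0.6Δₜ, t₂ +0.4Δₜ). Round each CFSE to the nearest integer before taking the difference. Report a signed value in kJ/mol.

-24

Fe is in group 8, so Fe²⁺ is d⁶ (8 − 2 = 6).
Octahedral (high-spin): t₂g⁴ eg², CFSE = 4(−0.4) + 2(+0.6) = -0.4Δ₀ = -0.4 × 177 = -71 kJ/mol.
In a tetrahedral site the filling is e³ t₂³: CFSE(tet) = -0.6Δₜ = -0.6 × (4/9)(177) = -47 kJ/mol.
OSPE = CFSE(oct) − CFSE(tet) = -71 − (-47) = -24 kJ/mol.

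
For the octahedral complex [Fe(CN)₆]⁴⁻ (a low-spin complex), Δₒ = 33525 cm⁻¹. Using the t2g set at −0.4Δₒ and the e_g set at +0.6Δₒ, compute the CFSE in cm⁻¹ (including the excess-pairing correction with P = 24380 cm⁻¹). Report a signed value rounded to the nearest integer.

-31700

Each CN⁻ contributes -1; 6 × (-1) = -6. With overall charge -4, Fe is in the +2 oxidation state.
Fe is in group 8, so Fe²⁺ is d⁶ (8 − 2 = 6).
Electron filling gives t2g^6 e_g^0.
CFSE(orbital) = 6×(-0.4Δₒ) + 0×(0.6Δₒ) = -2.4Δₒ; with Δₒ = 33525 cm⁻¹ that is -80460 cm⁻¹.
High-spin d⁶ would be t2g^4 e_g^2 with 1 pair; low-spin has 3, so 2 excess pairs cost +2P = +48760 cm⁻¹.
Overall CFSE = -80460 + 48760 = -31700 cm⁻¹.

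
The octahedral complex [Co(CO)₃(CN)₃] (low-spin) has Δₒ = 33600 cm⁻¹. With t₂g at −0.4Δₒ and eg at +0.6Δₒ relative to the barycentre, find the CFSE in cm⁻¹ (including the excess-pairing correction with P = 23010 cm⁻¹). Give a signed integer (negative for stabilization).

-34620

Ligand charges: 3×(+0) from CO and 3×(-1) from CN⁻ sum to -3; with overall charge +0, Co is +3.
Co is in group 9, so Co³⁺ is d⁶ (9 − 3 = 6).
Configuration: t₂g⁶ eg⁰.
Orbital CFSE = 6(-0.4) + 0(0.6) = -2.4Δₒ = -2.4 × 33600 = -80640 cm⁻¹.
High-spin d⁶ would be t₂g⁴ eg² with 1 pair; low-spin has 3, so 2 excess pairs cost +2P = +46020 cm⁻¹.
Net CFSE = -80640 + 46020 = -34620 cm⁻¹.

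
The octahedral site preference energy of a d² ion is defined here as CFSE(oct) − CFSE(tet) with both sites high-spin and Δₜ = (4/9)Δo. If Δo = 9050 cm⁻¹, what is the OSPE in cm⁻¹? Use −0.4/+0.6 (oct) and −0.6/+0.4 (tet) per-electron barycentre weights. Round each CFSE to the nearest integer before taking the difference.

-2413

Octahedral (high-spin): t2g^2 e_g^0, CFSE = 2(−0.4) + 0(+0.6) = -0.8Δo = -0.8 × 9050 = -7240 cm⁻¹.
Tetrahedral: e^2 t2^0, CFSE = 2(−0.6) + 0(+0.4) = -1.2Δₜ = -1.2 × (4/9) × 9050 = -4827 cm⁻¹.
OSPE = CFSE(oct) − CFSE(tet) = -7240 − (-4827) = -2413 cm⁻¹.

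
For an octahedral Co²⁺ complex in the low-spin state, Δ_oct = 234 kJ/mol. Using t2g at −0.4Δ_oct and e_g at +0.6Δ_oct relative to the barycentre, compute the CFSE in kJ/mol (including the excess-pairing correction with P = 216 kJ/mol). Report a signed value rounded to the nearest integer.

Co sits in group 9; removing 2 electrons leaves Co²⁺ with 9 − 2 = 7 d electrons.
Electron filling gives t2g^6 e_g^1.
Orbital CFSE = 6(-0.4) + 1(0.6) = -1.8Δ_oct = -1.8 × 234 = -421 kJ/mol.
Relative to high-spin t2g^5 e_g^2 (2 paired), the low-spin configuration has 1 additional pair, contributing +1 × 216 = +216 kJ/mol.
Net CFSE = -421 + 216 = -205 kJ/mol.

-205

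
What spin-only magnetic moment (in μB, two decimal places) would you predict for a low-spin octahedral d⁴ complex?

Configuration: t2g^4 e_g^0 → 2 unpaired electrons.
μ(spin-only) = √[2(2+2)] = √8 ≈ 2.83 μB.

2.83 μB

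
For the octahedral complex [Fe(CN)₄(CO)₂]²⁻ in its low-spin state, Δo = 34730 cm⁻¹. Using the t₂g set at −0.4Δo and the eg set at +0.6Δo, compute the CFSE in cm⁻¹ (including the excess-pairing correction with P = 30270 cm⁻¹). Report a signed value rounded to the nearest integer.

Ligand charges: 4×(-1) from CN⁻ and 2×(+0) from CO sum to -4; with overall charge -2, Fe is +2.
Fe²⁺: group 8, so d-count = 8 − 2 = 6.
The d⁶ electrons fill as t₂g⁶ eg⁰.
The orbital stabilization is -2.4Δo = -2.4 × 34730 = -83352 cm⁻¹.
Pairing penalty: 3 pairs vs 1 in the high-spin reference → 2 extra × P = 60540 cm⁻¹.
Net CFSE = -83352 + 60540 = -22812 cm⁻¹.

-22812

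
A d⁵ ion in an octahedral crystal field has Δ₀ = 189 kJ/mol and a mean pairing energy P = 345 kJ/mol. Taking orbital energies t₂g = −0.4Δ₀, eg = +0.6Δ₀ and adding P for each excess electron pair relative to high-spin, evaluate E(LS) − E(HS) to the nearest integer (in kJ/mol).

312

High-spin: t₂g³ eg², CFSE = 0.0Δ₀ = 0 kJ/mol.
Low-spin t₂g⁵ eg⁰ gives -2.0Δ₀ = -378 kJ/mol, but forming 2 extra pairs costs 2P = 690 kJ/mol, so E(LS) = -378 + 690 = 312 kJ/mol.
The difference is 312 − (0) = 312 kJ/mol, so high-spin lies lower.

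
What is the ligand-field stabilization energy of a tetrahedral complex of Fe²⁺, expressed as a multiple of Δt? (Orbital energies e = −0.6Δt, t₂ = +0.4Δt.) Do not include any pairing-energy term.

Fe sits in group 8; removing 2 electrons leaves Fe²⁺ with 8 − 2 = 6 d electrons.
Tetrahedral fields are weak (Δₜ ≈ 4/9 Δₒ), so electrons fill high-spin.
Configuration: e³ t₂³.
CFSE = 3(-0.6Δt) + 3(0.4Δt) = -1.8Δt + 1.2Δt = -0.6Δt.

-0.6 Δt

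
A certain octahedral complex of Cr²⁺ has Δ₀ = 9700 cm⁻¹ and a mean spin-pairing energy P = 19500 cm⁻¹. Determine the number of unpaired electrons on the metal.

Group 6 minus oxidation state +2 gives a d⁴ configuration for Cr²⁺.
With Δ₀ < P the complex is high-spin.
That gives t2g^3 e_g^1.
Unpaired electrons: 4.

4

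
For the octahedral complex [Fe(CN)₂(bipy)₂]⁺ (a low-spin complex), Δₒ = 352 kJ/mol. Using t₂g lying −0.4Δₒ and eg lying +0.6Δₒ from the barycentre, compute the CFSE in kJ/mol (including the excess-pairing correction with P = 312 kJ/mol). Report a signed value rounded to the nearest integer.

-80

Ligand charges: 2×(-1) from CN⁻ and 2×(+0) from bipy sum to -2; with overall charge +1, Fe is +3.
Fe is in group 8, so Fe³⁺ is d⁵ (8 − 3 = 5).
The d⁵ electrons fill as t₂g⁵ eg⁰.
The orbital stabilization is -2.0Δₒ = -2.0 × 352 = -704 kJ/mol.
Relative to high-spin t₂g³ eg² (0 paired), the low-spin configuration has 2 additional pairs, contributing +2 × 312 = +624 kJ/mol.
Net CFSE = -704 + 624 = -80 kJ/mol.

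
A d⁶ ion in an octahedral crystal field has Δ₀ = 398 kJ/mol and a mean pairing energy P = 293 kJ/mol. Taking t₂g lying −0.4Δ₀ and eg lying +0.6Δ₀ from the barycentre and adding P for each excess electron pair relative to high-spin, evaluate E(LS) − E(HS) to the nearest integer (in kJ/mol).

-210

In the high-spin limit (t₂g⁴ eg²) the orbital term is -0.4Δ₀ = -159 kJ/mol, with no excess pairing.
Low-spin: t₂g⁶ eg⁰, orbital CFSE = -2.4Δ₀ = -955 kJ/mol; plus 2 excess pairs × P = +586 kJ/mol; total -369 kJ/mol.
The difference is -369 − (-159) = -210 kJ/mol, so low-spin lies lower.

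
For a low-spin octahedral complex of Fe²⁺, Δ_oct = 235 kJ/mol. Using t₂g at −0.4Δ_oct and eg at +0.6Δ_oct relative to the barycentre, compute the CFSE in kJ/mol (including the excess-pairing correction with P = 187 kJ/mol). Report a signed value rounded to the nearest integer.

Fe is in group 8, so Fe²⁺ is d⁶ (8 − 2 = 6).
Electron filling gives t₂g⁶ eg⁰.
Orbital CFSE = 6(-0.4) + 0(0.6) = -2.4Δ_oct = -2.4 × 235 = -564 kJ/mol.
Relative to high-spin t₂g⁴ eg² (1 paired), the low-spin configuration has 2 additional pairs, contributing +2 × 187 = +374 kJ/mol.
Overall CFSE = -564 + 374 = -190 kJ/mol.

-190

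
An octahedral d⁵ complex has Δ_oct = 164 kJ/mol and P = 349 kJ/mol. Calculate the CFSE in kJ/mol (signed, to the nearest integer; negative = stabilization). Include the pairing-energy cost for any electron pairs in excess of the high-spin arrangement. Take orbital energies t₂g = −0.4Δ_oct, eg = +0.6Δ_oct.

With Δ_oct < P the complex is high-spin.
Configuration: t₂g³ eg².
Orbital CFSE = 0.0Δ_oct = 0.0 × 164 = 0 kJ/mol.
High-spin has no excess pairs, so no pairing correction applies.

0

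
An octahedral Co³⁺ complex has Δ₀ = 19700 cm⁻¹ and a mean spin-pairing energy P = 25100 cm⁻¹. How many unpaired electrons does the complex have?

Co is in group 9, so Co³⁺ is d⁶ (9 − 3 = 6).
Here Δ₀ < P (19700 < 25100), so the high-spin state is favoured.
That gives t₂g⁴ eg².
Unpaired electrons: 4.

4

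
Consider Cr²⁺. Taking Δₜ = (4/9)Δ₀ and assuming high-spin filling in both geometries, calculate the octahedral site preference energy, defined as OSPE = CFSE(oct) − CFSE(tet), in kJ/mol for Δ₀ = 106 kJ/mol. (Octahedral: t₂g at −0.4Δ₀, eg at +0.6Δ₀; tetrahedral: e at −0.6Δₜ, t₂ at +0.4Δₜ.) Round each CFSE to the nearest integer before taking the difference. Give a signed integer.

Cr sits in group 6; removing 2 electrons leaves Cr²⁺ with 6 − 2 = 4 d electrons.
In an octahedral site d⁴ (HS) is t2g^3 e_g^1, giving CFSE(oct) = -0.6Δ₀ = -64 kJ/mol.
Tetrahedral: e^2 t2^2, CFSE = 2(−0.6) + 2(+0.4) = -0.4Δₜ = -0.4 × (4/9) × 106 = -19 kJ/mol.
OSPE = CFSE(oct) − CFSE(tet) = -64 − (-19) = -45 kJ/mol.

-45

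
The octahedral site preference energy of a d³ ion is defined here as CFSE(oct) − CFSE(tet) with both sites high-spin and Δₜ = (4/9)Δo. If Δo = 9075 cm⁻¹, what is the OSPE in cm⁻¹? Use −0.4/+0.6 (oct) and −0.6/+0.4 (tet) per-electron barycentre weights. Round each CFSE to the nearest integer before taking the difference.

In an octahedral site d³ (HS) is t₂g³ eg⁰, giving CFSE(oct) = -1.2Δo = -10890 cm⁻¹.
Tetrahedral e² t₂¹ gives -0.8Δₜ = -0.8 × (4/9) × 9075 = -3227 cm⁻¹.
OSPE = CFSE(oct) − CFSE(tet) = -10890 − (-3227) = -7663 cm⁻¹.

-7663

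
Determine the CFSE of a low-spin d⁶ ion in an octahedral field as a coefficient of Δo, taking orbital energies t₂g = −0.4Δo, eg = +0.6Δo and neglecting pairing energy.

Configuration: t₂g⁶ eg⁰.
CFSE = 6(-0.4Δo) + 0(0.6Δo) = -2.4Δo + 0.0Δo = -2.4Δo.

-2.4 Δo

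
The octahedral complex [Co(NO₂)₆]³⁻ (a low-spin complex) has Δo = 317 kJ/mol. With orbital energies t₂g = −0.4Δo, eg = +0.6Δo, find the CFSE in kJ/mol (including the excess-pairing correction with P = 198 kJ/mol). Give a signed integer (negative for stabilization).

-365

Each NO₂⁻ contributes -1; 6 × (-1) = -6. With overall charge -3, Co is in the +3 oxidation state.
Co³⁺: group 9, so d-count = 9 − 3 = 6.
Configuration: t₂g⁶ eg⁰.
The orbital stabilization is -2.4Δo = -2.4 × 317 = -761 kJ/mol.
Pairing penalty: 3 pairs vs 1 in the high-spin reference → 2 extra × P = 396 kJ/mol.
Combining: -761 + 396 = -365 kJ/mol.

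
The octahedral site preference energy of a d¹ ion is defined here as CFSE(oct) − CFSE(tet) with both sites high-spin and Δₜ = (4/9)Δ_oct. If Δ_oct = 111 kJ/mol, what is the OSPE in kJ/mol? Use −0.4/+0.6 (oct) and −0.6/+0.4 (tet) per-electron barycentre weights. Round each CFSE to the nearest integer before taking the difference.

-14

In an octahedral site d¹ (HS) is t₂g¹ eg⁰, giving CFSE(oct) = -0.4Δ_oct = -44 kJ/mol.
In a tetrahedral site the filling is e¹ t₂⁰: CFSE(tet) = -0.6Δₜ = -0.6 × (4/9)(111) = -30 kJ/mol.
OSPE = CFSE(oct) − CFSE(tet) = -44 − (-30) = -14 kJ/mol.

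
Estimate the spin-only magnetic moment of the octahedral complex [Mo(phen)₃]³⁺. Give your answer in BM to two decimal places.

3.87 BM

phen is neutral, so the +3 overall charge sits on Mo: oxidation state +3.
Mo sits in group 6; removing 3 electrons leaves Mo³⁺ with 6 − 3 = 3 d electrons.
Configuration: t₂g³ eg⁰ → 3 unpaired electrons.
μ(spin-only) = √[3(3+2)] = √15 ≈ 3.87 BM.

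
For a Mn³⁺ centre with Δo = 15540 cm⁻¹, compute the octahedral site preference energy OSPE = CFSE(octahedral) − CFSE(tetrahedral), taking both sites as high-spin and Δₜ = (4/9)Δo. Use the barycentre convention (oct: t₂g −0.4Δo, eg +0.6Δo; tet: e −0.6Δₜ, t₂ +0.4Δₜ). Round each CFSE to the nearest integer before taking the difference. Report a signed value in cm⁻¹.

Mn³⁺: group 7, so d-count = 7 − 3 = 4.
In an octahedral site d⁴ (HS) is t₂g³ eg¹, giving CFSE(oct) = -0.6Δo = -9324 cm⁻¹.
Tetrahedral: e² t₂², CFSE = 2(−0.6) + 2(+0.4) = -0.4Δₜ = -0.4 × (4/9) × 15540 = -2763 cm⁻¹.
Subtracting, OSPE = -9324 − (-2763) = -6561 cm⁻¹.

-6561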